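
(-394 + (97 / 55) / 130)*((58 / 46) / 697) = -81693087/114621650 = -0.71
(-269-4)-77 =-350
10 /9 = 1.11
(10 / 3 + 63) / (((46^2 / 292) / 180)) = 871620/529 = 1647.67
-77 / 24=-3.21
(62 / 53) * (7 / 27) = 434/1431 = 0.30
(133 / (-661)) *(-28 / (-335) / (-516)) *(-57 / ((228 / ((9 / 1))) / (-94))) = 131271/19043410 = 0.01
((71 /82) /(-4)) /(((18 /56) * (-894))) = 497/659772 = 0.00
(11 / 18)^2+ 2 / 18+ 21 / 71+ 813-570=5607923/23004 = 243.78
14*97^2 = 131726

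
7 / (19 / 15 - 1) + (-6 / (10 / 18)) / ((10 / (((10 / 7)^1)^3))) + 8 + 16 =64623/1372 = 47.10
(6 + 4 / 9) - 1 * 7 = -5/9 = -0.56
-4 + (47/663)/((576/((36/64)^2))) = -4.00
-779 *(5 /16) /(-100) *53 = 41287/320 = 129.02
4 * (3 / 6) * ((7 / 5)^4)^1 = 4802/625 = 7.68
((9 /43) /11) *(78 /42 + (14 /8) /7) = 531/13244 = 0.04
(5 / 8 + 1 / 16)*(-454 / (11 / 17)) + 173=-2475/8 = -309.38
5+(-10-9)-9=-23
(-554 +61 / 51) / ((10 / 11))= -310123/510 = -608.08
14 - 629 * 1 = -615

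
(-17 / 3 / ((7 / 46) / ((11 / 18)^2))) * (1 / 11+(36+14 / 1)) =-2369851/3402 = -696.61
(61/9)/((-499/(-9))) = 61/499 = 0.12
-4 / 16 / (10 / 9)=-9/40 = -0.22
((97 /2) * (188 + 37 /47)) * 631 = 543089711/94 = 5777550.12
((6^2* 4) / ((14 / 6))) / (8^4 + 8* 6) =27/1813 = 0.01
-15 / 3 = -5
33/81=11/27 = 0.41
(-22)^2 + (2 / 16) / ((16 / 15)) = 61967/128 = 484.12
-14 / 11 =-1.27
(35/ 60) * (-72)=-42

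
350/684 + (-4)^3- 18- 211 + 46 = -84299/342 = -246.49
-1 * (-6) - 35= -29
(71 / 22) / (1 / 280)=903.64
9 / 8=1.12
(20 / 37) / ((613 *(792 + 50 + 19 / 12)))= 240/229599763 = 0.00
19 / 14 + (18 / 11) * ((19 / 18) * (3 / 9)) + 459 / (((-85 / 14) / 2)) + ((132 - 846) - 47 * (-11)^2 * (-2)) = 24279793/2310 = 10510.73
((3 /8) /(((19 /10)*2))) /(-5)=-3/152 = -0.02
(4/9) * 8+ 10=13.56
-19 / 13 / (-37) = 19/481 = 0.04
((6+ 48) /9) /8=3/4 = 0.75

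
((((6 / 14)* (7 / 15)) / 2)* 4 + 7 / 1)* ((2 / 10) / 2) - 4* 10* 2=-3963/50 = -79.26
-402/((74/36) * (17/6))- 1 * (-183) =71691/629 = 113.98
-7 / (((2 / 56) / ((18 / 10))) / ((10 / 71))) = -3528/71 = -49.69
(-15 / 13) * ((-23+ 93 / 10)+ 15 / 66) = 171/11 = 15.55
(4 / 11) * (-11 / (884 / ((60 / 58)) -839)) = -0.26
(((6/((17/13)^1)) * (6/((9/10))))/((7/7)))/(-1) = -520/17 = -30.59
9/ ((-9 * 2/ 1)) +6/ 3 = 3/2 = 1.50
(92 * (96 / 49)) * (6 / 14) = 26496/343 = 77.25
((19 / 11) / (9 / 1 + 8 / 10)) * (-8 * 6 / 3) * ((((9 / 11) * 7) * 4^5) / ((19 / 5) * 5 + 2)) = -4669440/5929 = -787.56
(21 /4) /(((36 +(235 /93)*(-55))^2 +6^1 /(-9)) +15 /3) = 181629/367025632 = 0.00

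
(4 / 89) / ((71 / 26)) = 0.02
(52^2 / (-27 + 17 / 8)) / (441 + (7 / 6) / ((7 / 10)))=-4056/16517 = -0.25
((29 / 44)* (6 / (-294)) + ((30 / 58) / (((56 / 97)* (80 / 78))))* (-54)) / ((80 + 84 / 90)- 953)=2787555/51519776 = 0.05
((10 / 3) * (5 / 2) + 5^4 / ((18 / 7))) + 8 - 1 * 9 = 4507/18 = 250.39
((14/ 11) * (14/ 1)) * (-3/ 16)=-147/44 = -3.34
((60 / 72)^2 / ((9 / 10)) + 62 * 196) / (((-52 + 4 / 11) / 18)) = -21656239/5112 = -4236.35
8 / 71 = 0.11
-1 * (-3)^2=-9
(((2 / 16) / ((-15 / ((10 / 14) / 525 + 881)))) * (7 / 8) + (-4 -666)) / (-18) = 4261471/113400 = 37.58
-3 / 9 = -1/3 = -0.33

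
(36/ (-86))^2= 324/1849 = 0.18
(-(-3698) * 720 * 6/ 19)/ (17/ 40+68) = 639014400/52003 = 12288.03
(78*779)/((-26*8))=-292.12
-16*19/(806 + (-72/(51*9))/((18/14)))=-69768/184949 = -0.38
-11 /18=-0.61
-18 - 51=-69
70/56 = 5/4 = 1.25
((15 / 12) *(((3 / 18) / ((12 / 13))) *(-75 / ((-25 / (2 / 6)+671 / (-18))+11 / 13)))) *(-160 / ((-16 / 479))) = 6071325/8344 = 727.63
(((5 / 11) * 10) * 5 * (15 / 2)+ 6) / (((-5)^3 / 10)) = -3882/275 = -14.12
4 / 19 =0.21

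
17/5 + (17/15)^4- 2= 154396/50625 = 3.05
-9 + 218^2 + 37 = 47552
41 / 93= 0.44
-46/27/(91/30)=-460/819 = -0.56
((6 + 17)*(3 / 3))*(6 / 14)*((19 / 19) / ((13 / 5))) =345/91 = 3.79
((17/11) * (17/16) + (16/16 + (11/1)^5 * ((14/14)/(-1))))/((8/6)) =-85033533/704 = -120786.27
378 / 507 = 126/169 = 0.75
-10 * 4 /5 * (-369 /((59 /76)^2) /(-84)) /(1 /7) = -1420896/3481 = -408.19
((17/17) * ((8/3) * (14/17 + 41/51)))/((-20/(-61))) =10126/765 = 13.24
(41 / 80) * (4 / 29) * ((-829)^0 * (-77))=-3157/580 = -5.44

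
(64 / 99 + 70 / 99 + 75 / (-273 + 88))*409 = 1420457/3663 = 387.79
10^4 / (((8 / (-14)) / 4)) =-70000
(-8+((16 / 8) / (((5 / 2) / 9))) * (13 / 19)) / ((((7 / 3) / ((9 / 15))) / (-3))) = 7884/3325 = 2.37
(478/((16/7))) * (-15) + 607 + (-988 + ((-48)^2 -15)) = -9831/8 = -1228.88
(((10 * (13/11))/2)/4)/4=65/176 = 0.37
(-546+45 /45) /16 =-34.06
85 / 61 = 1.39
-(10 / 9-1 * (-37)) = -343/9 = -38.11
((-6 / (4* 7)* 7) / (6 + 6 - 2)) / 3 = -1/20 = -0.05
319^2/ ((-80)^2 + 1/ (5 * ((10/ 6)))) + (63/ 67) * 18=351893077/10720201 = 32.83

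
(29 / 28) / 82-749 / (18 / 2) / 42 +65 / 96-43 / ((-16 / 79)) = 211.02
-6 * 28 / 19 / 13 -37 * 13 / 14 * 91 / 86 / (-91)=-83465/297388 = -0.28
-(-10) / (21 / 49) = 70/3 = 23.33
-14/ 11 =-1.27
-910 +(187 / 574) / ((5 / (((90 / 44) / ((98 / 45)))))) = -102371755/112504 = -909.94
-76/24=-19/6 = -3.17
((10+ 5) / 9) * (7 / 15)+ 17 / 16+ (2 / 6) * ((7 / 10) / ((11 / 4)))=15247/7920 = 1.93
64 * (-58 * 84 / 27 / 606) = -51968/2727 = -19.06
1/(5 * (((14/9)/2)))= 9/35 = 0.26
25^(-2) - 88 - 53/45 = -501616/5625 = -89.18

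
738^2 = 544644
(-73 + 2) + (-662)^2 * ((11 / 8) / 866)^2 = -838693135/11999296 = -69.90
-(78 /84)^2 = -169/196 = -0.86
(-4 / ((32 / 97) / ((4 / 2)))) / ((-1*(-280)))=-97/1120 = -0.09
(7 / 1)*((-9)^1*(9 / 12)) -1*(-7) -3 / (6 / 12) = -185/4 = -46.25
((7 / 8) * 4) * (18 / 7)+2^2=13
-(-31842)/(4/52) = 413946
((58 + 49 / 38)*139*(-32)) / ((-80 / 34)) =10647678/95 = 112080.82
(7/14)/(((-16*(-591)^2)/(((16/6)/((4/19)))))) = -19/16765488 = 0.00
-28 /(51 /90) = -840/17 = -49.41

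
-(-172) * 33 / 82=2838/41 = 69.22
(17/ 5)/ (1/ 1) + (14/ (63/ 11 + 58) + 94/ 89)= 1458613/311945 = 4.68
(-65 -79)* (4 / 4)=-144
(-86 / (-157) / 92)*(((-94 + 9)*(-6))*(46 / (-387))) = -170/471 = -0.36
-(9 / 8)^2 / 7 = -81/448 = -0.18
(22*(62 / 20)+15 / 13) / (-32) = -1127/520 = -2.17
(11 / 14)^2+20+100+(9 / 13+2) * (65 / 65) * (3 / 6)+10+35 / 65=337615/2548 = 132.50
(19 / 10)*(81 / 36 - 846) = -12825/8 = -1603.12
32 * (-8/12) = -64/3 = -21.33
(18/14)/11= 9/77 = 0.12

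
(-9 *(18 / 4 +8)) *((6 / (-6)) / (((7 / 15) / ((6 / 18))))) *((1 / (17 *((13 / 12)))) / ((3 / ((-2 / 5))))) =-900/1547 = -0.58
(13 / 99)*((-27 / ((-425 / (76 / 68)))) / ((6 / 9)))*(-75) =-6669/6358 = -1.05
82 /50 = 41/25 = 1.64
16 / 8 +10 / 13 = 36/13 = 2.77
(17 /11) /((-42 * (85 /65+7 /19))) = -0.02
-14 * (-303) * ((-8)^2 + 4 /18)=817292/3 = 272430.67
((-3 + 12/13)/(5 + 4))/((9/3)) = -1/13 = -0.08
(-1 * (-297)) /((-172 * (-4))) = 297/688 = 0.43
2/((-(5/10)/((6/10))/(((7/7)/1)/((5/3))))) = -1.44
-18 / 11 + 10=92/11 = 8.36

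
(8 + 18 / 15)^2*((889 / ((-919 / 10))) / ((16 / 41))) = -19281521/9190 = -2098.10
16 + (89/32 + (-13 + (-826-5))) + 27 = -25543/32 = -798.22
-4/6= -0.67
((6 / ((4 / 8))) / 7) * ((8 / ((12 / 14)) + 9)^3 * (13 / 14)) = 4325750/441 = 9808.96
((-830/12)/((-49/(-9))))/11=-1.15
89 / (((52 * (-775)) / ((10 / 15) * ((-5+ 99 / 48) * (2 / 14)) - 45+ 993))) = -14170313/6770400 = -2.09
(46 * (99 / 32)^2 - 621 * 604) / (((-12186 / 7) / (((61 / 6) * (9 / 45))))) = 606711917/1386496 = 437.59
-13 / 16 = -0.81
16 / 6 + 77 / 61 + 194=36221/183 = 197.93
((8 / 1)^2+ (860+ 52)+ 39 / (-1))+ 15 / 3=942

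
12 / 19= 0.63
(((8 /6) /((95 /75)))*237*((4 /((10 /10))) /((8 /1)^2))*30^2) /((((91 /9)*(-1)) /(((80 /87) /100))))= -639900/50141 = -12.76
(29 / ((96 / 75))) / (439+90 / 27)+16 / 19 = 720749/806816 = 0.89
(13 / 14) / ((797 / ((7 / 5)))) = 13/7970 = 0.00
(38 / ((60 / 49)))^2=866761/900 = 963.07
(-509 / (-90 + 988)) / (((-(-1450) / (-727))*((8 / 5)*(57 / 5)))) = 370043/23750304 = 0.02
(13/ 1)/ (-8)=-13/8 = -1.62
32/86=16/43 = 0.37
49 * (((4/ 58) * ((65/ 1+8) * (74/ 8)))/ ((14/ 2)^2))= 46.57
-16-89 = -105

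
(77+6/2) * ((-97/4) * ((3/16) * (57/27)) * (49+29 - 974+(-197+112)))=3013305/4 = 753326.25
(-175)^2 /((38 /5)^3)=3828125/54872 = 69.76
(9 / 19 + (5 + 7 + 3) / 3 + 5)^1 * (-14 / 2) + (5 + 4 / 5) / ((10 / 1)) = -69099/950 = -72.74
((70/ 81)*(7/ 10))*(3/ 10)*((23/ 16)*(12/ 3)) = 1127/1080 = 1.04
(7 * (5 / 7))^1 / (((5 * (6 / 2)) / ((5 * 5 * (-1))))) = -8.33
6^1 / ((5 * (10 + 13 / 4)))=0.09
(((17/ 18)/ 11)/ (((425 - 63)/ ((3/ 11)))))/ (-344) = -17/90407328 = 0.00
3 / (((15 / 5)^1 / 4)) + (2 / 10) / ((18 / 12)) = 62/15 = 4.13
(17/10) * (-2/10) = -17/50 = -0.34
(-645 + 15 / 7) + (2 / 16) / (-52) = -1872007/2912 = -642.86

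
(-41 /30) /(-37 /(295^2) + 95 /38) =-17405/31833 = -0.55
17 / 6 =2.83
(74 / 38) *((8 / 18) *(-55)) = -8140/171 = -47.60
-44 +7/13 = -565/13 = -43.46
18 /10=9/5 = 1.80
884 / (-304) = -221/76 = -2.91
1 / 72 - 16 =-1151/72 = -15.99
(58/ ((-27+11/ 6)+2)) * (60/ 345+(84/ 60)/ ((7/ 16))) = -8.45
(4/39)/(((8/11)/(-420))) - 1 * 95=-2005/13 = -154.23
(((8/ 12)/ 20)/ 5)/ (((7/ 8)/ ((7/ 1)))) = 4/75 = 0.05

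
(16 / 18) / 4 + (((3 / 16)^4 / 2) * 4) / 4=262873/1179648 = 0.22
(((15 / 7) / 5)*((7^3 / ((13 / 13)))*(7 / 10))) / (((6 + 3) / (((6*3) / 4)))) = 1029/20 = 51.45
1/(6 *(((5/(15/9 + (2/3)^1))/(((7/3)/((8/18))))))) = 49/120 = 0.41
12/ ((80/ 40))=6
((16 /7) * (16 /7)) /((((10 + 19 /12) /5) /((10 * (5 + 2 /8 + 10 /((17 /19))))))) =42892800/115787 = 370.45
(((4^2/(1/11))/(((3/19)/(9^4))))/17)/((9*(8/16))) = 1625184/17 = 95599.06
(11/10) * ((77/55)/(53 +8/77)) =5929/204450 = 0.03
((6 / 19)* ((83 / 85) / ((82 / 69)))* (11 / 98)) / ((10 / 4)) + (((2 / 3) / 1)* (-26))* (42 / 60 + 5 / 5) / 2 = -716475262/48668025 = -14.72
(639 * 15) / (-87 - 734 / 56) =-268380/2803 = -95.75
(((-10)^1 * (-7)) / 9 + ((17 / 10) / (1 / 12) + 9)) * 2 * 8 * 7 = 187376/45 = 4163.91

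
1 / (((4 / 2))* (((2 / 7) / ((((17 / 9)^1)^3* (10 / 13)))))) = 9.07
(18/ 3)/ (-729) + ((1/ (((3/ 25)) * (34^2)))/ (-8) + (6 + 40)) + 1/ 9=46.10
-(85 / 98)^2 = -7225/9604 = -0.75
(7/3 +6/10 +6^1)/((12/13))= 871/90 = 9.68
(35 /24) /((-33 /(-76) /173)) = 115045/198 = 581.04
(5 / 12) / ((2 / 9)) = 15/8 = 1.88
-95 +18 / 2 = -86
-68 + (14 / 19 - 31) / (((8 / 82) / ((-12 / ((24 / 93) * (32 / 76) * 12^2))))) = 521929/3072 = 169.90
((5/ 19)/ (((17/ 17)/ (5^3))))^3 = 244140625/6859 = 35594.20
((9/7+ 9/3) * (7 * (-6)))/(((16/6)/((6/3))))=-135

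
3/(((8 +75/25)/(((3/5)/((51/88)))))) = 24/85 = 0.28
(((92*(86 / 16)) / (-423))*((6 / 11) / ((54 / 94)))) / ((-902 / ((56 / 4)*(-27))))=-6923/14883 = -0.47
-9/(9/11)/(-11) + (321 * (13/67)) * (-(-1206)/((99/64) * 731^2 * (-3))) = 5699923/5877971 = 0.97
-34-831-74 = -939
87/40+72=2967/40 = 74.18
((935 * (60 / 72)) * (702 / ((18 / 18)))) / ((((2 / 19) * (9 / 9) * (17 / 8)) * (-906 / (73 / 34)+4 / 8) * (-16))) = 8925345/24614 = 362.61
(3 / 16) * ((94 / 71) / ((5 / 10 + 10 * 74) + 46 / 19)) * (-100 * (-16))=1071600/2004401 = 0.53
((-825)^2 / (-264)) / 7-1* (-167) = -11273/56 = -201.30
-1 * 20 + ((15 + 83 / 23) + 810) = 18598/23 = 808.61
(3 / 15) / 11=1/55 = 0.02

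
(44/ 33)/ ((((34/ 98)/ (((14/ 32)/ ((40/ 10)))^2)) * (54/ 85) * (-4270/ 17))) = -5831/20238336 = 0.00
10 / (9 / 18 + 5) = 20/11 = 1.82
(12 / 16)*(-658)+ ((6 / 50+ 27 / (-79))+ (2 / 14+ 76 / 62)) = -492.35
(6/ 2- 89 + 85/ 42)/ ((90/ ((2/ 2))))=-3527/3780 = -0.93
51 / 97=0.53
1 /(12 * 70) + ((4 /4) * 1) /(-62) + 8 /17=0.46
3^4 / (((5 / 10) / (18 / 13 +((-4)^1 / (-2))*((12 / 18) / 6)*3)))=4320/13 = 332.31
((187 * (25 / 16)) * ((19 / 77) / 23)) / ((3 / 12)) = 8075/644 = 12.54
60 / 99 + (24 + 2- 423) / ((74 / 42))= -274381/1221 = -224.72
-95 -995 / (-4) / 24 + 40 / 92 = -185915/2208 = -84.20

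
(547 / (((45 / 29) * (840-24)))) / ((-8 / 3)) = -15863/97920 = -0.16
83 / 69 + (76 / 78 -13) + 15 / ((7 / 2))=-13682/2093 = -6.54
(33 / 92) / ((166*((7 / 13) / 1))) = 429/106904 = 0.00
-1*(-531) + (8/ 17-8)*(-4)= 9539/17 = 561.12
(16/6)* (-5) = -40/3 = -13.33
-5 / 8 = -0.62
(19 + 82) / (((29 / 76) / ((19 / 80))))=36461/580 = 62.86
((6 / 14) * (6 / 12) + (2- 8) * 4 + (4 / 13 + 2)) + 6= -2817/182 = -15.48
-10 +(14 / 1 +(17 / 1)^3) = 4917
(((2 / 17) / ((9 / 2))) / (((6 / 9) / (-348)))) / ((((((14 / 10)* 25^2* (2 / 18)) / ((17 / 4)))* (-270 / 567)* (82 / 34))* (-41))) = -13311/1050625 = -0.01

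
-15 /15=-1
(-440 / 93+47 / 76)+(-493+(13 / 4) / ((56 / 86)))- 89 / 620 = -487106299/989520 = -492.27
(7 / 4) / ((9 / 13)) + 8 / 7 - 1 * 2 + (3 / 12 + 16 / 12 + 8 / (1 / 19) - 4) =9529/63 = 151.25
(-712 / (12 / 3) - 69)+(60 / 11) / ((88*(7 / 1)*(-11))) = -4602613/18634 = -247.00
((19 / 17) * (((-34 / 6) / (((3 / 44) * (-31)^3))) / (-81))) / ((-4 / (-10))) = -2090/21717639 = 0.00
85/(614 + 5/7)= 595/4303 = 0.14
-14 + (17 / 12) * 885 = 4959/4 = 1239.75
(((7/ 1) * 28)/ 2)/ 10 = 49/5 = 9.80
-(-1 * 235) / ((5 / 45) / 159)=336285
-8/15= -0.53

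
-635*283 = -179705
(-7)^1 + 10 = 3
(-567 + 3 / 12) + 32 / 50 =-56611/100 = -566.11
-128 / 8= -16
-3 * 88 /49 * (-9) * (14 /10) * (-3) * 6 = -42768/35 = -1221.94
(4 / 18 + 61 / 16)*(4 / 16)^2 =581/2304 = 0.25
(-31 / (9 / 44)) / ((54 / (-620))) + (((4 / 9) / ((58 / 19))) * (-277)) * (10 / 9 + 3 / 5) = 58880294/35235 = 1671.07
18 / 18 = 1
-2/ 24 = -1/12 = -0.08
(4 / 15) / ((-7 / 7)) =-4/15 = -0.27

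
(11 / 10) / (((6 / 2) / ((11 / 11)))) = 11/30 = 0.37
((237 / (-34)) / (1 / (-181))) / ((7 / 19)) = 815043/238 = 3424.55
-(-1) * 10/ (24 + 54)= 5/39 = 0.13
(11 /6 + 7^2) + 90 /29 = 9385/174 = 53.94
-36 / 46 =-0.78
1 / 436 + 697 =303893/436 = 697.00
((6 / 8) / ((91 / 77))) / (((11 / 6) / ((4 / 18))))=1/13 = 0.08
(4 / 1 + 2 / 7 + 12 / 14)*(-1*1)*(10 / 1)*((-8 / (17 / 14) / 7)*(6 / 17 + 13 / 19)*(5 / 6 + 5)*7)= 11256000/5491 = 2049.90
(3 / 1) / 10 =0.30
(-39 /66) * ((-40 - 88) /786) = 416/4323 = 0.10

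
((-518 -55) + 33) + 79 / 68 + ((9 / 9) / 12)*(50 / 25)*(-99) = -37763/68 = -555.34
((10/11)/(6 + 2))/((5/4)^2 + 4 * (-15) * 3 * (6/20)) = -20/9229 = 0.00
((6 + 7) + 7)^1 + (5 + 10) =35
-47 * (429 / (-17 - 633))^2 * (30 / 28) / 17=-153549/119000 = -1.29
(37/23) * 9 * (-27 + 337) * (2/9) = 22940/23 = 997.39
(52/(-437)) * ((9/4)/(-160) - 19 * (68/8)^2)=11421397/69920 = 163.35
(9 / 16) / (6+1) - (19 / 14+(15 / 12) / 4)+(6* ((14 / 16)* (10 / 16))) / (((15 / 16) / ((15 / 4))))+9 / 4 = 193/14 = 13.79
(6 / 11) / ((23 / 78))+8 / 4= 974/253 = 3.85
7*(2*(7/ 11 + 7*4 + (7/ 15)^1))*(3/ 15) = 67228/825 = 81.49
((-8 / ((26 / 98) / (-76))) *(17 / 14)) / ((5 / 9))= 325584/65 = 5008.98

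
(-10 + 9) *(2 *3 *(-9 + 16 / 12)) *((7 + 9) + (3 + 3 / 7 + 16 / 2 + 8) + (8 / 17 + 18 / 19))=3832260/2261 = 1694.94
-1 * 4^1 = -4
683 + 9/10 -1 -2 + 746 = 14269/10 = 1426.90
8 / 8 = 1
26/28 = 13/14 = 0.93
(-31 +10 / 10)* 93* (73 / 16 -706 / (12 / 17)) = 2777735.62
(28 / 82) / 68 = 0.01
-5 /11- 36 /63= -79/77 = -1.03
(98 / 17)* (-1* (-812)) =79576/17 = 4680.94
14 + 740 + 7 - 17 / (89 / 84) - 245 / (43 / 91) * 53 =-26734.93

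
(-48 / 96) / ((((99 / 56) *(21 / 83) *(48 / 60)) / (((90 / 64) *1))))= -2075/1056 = -1.96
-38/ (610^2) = -19/186050 = 0.00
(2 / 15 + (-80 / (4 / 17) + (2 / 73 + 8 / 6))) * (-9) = 1111992/365 = 3046.55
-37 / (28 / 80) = -740/7 = -105.71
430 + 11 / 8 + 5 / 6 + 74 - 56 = 10805/24 = 450.21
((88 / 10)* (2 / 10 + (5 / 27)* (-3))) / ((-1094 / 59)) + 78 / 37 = 10368266/4553775 = 2.28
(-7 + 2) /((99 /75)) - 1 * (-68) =64.21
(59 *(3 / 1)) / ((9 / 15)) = 295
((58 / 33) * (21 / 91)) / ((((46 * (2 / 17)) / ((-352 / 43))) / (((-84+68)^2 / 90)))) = -1009664/578565 = -1.75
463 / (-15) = -463/15 = -30.87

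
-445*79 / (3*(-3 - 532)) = 7031/321 = 21.90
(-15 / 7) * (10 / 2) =-75/7 = -10.71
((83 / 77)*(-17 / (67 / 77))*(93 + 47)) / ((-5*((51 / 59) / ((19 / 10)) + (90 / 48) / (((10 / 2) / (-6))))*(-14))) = 12653848/539283 = 23.46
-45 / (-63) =5/7 = 0.71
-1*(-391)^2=-152881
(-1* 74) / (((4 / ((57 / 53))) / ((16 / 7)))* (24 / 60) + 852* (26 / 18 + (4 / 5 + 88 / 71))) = -42180/1692283 = -0.02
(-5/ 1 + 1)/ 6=-2/3 = -0.67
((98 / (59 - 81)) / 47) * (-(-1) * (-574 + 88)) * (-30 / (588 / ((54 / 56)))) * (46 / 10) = -150903/14476 = -10.42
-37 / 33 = -1.12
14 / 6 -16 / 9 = 5/9 = 0.56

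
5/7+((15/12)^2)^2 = 5655/1792 = 3.16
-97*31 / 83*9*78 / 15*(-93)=65438334/415 = 157682.73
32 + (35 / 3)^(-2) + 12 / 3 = 44109/1225 = 36.01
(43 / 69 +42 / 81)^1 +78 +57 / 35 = 1755542/21735 = 80.77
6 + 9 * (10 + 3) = 123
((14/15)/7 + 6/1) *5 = 92/3 = 30.67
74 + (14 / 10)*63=811/5 = 162.20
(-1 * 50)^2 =2500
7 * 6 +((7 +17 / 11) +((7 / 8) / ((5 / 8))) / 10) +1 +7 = 32277/550 = 58.69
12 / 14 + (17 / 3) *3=125/7 = 17.86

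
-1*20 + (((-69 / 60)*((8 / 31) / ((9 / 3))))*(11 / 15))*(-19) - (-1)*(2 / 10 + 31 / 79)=-9934564/551025 = -18.03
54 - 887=-833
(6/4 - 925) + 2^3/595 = -1098949/1190 = -923.49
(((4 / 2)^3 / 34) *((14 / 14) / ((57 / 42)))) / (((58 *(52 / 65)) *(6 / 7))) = 245/56202 = 0.00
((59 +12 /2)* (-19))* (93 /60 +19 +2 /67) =-6811519/268 = -25416.12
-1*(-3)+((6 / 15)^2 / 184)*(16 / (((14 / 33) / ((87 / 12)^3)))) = 998037/64400 = 15.50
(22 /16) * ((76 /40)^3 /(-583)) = -6859/424000 = -0.02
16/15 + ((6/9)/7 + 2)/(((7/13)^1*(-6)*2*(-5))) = 499/441 = 1.13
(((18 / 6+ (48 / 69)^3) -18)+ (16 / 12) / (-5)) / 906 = -2724803/165349530 = -0.02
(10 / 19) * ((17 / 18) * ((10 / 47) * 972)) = 91800/893 = 102.80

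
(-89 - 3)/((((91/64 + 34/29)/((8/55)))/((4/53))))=-5464064/14035725 = -0.39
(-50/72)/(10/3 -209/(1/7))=25/52548 = 0.00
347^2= 120409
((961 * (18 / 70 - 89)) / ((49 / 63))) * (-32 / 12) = 71636784/245 = 292395.04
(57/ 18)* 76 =240.67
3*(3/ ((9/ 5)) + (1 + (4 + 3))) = 29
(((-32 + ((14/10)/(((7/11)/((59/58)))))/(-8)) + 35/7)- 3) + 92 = 143191/2320 = 61.72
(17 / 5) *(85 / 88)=289/88 = 3.28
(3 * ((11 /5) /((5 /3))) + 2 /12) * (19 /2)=11761/300 = 39.20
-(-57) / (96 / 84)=49.88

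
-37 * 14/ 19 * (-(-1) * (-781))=404558/19 = 21292.53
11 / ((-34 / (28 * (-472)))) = 72688/17 = 4275.76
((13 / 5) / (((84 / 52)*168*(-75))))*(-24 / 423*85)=2873/4663575 = 0.00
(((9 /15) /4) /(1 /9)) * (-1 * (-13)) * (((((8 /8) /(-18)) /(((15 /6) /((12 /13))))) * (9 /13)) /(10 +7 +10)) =-3/325 = -0.01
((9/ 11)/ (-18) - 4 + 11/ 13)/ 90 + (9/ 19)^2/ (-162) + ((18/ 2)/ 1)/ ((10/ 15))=13.46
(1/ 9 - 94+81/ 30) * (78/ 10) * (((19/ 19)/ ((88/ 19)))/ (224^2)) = -2027129/662323200 = 0.00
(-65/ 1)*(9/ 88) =-585/88 = -6.65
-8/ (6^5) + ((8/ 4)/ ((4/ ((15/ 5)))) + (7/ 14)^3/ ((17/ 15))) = 53183/33048 = 1.61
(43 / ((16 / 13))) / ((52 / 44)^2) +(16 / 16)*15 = 8323/208 = 40.01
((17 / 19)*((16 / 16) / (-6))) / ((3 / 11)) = -187/342 = -0.55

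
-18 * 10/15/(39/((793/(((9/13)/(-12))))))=12688/3 = 4229.33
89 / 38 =2.34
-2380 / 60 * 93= -3689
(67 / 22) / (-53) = -67/1166 = -0.06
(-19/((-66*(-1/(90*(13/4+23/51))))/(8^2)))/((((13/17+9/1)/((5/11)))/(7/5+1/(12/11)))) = -19939550/30129 = -661.81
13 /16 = 0.81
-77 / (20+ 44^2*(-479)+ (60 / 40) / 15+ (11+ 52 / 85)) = 13090/157643089 = 0.00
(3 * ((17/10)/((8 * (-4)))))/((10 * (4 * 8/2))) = -51/51200 = 0.00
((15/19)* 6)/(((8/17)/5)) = 3825/76 = 50.33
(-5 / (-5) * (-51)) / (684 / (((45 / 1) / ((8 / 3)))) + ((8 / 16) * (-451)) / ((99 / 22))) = 2295/431 = 5.32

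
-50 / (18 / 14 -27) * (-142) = -276.11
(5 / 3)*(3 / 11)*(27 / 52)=135/572 = 0.24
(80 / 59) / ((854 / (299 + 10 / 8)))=0.48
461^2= 212521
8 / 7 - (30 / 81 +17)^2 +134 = -850093/5103 = -166.59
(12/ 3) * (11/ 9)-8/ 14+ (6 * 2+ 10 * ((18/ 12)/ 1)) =31.32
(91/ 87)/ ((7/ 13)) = 169/87 = 1.94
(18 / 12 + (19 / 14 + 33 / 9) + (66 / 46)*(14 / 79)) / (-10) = -258631/381570 = -0.68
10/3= 3.33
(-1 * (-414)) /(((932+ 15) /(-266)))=-110124/947 = -116.29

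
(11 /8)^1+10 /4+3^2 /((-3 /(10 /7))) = -23/56 = -0.41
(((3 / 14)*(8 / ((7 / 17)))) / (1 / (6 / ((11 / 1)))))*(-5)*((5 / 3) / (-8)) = 2.37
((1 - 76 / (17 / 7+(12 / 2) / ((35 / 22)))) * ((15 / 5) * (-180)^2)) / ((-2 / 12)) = 203536800/31 = 6565703.23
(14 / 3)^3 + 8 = 2960/27 = 109.63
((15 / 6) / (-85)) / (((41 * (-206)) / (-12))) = -3/71791 = 0.00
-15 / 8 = -1.88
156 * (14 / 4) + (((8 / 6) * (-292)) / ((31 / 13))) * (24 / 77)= 1181830/2387 = 495.11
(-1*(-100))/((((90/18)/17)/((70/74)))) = 11900/37 = 321.62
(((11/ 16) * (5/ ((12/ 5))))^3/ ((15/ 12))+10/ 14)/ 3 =37962985/37158912 = 1.02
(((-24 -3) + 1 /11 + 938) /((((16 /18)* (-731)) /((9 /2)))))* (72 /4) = -3653019/32164 = -113.57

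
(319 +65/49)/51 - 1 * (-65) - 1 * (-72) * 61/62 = 3669955/25823 = 142.12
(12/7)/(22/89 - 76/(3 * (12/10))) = -2403/29246 = -0.08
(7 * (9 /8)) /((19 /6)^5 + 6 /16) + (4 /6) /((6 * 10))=0.04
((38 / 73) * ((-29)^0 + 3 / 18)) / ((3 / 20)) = 2660/657 = 4.05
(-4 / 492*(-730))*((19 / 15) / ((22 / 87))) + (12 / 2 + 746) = 1057679/1353 = 781.73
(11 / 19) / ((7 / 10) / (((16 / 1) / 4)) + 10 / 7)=3080/8531 = 0.36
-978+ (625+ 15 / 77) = -27166/77 = -352.81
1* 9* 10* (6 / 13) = 540/13 = 41.54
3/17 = 0.18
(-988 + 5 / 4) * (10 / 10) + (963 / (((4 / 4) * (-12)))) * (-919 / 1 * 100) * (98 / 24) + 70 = 60227129/2 = 30113564.50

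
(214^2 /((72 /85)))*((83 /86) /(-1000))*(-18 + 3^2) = 16154539/34400 = 469.61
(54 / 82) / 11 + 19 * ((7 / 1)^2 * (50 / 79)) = 20996183/35629 = 589.30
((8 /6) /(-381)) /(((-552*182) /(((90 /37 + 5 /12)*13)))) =55/42629328 = 0.00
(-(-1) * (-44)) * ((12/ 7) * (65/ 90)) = -1144/21 = -54.48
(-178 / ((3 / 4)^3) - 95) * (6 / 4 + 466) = -13049795/54 = -241662.87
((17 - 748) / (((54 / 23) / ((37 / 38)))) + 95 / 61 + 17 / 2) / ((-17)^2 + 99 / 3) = -36688039/40305384 = -0.91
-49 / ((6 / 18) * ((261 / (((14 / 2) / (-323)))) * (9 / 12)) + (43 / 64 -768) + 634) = 0.02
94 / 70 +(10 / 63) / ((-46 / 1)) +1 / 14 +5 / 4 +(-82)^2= 6726.66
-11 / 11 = -1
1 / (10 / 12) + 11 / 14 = 1.99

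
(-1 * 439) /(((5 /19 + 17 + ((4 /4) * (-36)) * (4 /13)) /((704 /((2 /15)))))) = -71565780/191 = -374689.95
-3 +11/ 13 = -28/13 = -2.15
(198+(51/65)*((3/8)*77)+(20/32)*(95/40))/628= 924103/2612480 = 0.35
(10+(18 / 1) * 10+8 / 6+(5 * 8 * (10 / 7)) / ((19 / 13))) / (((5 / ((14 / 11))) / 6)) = 367768/1045 = 351.93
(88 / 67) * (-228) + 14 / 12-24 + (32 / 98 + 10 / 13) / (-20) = -206364152/640185 = -322.35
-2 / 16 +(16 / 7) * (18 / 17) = 2185/952 = 2.30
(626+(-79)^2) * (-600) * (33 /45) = -3021480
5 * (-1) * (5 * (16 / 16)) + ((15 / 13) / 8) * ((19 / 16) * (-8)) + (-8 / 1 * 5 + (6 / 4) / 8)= -6883/104 = -66.18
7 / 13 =0.54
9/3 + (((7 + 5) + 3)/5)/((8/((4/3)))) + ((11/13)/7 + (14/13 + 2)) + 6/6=1401/182 = 7.70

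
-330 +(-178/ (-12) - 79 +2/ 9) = -7091/18 = -393.94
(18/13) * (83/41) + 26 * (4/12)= 11.47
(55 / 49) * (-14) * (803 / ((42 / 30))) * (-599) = 5398945.92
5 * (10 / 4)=12.50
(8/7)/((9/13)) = 104/63 = 1.65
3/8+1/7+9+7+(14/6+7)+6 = 5351/168 = 31.85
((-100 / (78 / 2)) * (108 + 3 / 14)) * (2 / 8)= -12625/182 = -69.37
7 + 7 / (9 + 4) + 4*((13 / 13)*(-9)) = -370/13 = -28.46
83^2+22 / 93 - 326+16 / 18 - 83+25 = 1815209/279 = 6506.13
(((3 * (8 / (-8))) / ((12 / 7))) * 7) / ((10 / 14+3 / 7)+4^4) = -343/7200 = -0.05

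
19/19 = 1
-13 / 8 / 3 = -0.54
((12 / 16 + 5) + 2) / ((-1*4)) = -31/16 = -1.94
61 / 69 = 0.88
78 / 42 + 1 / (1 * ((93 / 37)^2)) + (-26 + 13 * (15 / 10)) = -543019/121086 = -4.48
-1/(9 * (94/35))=-35/846 = -0.04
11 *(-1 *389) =-4279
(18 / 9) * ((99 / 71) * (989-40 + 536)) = 4141.27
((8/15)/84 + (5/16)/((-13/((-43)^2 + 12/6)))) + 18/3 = -2521789/65520 = -38.49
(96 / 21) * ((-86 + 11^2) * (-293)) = -46880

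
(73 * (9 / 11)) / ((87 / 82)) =17958/319 = 56.29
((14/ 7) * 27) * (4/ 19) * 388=4410.95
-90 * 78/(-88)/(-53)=-1755/1166 = -1.51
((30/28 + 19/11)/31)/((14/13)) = 5603/66836 = 0.08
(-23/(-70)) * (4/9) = 46/315 = 0.15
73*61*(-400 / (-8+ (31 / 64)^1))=113996800/481 = 236999.58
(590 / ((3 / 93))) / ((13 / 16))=292640/13 = 22510.77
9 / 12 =3/4 = 0.75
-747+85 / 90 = -13429/18 = -746.06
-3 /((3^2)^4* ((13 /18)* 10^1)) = -1/15795 = 0.00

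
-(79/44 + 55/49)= -6291/2156 = -2.92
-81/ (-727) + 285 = 207276/727 = 285.11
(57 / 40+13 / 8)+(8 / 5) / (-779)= 47487/15580 = 3.05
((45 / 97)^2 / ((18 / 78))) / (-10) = -1755/18818 = -0.09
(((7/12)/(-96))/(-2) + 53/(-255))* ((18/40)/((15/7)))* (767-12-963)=3649919/408000 = 8.95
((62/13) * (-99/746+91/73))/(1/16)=30086864/353977 = 85.00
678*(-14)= -9492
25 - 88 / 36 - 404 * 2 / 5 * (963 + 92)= -1534189/9 = -170465.44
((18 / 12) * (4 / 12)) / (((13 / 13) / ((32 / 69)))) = 16/69 = 0.23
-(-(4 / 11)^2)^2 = -256/14641 = -0.02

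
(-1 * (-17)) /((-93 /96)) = -544/31 = -17.55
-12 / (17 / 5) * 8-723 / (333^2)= -17746337/628371 = -28.24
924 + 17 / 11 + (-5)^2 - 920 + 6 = 36.55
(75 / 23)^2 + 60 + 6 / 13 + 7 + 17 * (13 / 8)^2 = 54129333/440128 = 122.99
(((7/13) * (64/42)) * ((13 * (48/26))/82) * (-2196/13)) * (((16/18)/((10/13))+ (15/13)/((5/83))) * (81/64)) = -469632168/450385 = -1042.73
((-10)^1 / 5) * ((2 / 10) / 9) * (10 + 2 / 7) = -16/35 = -0.46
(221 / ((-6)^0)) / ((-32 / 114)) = -12597/16 = -787.31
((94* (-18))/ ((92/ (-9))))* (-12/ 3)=-15228/23 = -662.09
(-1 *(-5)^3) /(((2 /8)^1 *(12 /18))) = 750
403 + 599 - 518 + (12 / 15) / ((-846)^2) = 484.00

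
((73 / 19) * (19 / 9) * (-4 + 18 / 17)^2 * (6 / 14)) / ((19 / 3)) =182500/38437 = 4.75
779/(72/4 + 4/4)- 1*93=-52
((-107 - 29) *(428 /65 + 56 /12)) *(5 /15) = -298384/585 = -510.06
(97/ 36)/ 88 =0.03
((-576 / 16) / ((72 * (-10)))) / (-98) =-1/1960 = 0.00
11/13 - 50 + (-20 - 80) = -1939/13 = -149.15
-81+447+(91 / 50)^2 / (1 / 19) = 1072339/2500 = 428.94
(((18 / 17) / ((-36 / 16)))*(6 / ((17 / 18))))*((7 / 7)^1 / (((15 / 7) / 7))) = -14112/1445 = -9.77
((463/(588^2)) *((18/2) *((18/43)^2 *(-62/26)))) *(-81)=94170033/230851348 = 0.41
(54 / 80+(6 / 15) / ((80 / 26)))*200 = 161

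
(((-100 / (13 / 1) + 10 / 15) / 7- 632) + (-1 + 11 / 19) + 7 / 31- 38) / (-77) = 107926771/12381369 = 8.72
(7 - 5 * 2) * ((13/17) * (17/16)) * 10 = -24.38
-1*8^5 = -32768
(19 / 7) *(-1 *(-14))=38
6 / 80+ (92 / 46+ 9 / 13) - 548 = -283521/520 = -545.23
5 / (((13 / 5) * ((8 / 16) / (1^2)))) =50/13 = 3.85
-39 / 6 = -13/2 = -6.50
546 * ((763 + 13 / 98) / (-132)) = -972231/308 = -3156.59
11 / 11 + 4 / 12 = 4/3 = 1.33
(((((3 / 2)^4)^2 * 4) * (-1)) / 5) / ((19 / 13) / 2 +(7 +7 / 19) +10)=-1620567/1430560 = -1.13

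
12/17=0.71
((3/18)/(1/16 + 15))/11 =8/7953 = 0.00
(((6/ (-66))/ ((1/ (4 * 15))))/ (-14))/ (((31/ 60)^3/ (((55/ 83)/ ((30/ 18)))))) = 19440000/17308571 = 1.12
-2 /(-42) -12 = -11.95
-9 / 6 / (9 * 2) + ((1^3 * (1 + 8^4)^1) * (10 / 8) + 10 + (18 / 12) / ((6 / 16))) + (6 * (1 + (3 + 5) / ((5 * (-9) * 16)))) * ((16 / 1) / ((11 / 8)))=572463/110 = 5204.21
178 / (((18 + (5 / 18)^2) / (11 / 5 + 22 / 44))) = 778572/29285 = 26.59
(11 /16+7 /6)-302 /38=-5557/912 = -6.09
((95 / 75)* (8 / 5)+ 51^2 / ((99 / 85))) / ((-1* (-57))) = 1844047/47025 = 39.21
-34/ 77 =-0.44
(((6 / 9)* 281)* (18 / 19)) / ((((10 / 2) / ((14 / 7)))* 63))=2248/1995 = 1.13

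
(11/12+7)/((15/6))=19/6 = 3.17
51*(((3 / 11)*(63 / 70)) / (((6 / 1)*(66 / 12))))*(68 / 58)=0.44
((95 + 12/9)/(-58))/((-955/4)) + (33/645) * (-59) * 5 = -53897311/3572655 = -15.09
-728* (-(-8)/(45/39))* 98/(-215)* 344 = 59358208/75 = 791442.77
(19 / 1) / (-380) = -1/20 = -0.05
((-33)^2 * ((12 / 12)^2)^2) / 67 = 1089/67 = 16.25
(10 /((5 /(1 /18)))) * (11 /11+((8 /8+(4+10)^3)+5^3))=319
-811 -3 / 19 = -15412/19 = -811.16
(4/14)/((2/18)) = 18/7 = 2.57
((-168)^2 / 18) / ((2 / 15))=11760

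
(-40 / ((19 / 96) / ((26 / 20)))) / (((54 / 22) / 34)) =-622336/171 = -3639.39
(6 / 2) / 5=3/5 = 0.60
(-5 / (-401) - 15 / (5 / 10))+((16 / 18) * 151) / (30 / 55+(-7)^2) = -53654137/1966905 = -27.28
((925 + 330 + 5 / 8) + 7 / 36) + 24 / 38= 1718825/1368 = 1256.45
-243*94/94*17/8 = -4131/8 = -516.38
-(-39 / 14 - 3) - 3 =39/14 = 2.79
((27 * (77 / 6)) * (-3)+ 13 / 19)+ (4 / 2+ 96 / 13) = -508539/494 = -1029.43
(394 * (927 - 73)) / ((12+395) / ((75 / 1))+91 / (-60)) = 33647600/391 = 86055.24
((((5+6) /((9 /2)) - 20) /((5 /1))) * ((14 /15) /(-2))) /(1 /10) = 2212/135 = 16.39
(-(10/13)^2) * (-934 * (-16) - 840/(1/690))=56465600/169 = 334115.98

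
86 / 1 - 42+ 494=538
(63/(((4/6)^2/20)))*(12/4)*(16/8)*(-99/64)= -841995/32 = -26312.34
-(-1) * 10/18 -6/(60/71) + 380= 33611/90 = 373.46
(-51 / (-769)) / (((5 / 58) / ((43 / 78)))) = 21199/49985 = 0.42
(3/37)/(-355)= -3/13135 = 0.00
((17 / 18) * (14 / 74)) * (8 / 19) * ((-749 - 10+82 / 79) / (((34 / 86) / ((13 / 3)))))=-937226108/1499499 = -625.03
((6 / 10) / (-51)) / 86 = -1/7310 = 0.00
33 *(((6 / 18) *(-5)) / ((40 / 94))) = -517/4 = -129.25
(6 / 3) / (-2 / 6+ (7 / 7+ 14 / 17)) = 51/38 = 1.34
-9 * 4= -36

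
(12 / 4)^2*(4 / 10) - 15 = -57/5 = -11.40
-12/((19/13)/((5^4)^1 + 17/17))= -97656/19 = -5139.79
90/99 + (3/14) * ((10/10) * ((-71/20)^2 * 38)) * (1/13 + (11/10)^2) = 760608973/5720000 = 132.97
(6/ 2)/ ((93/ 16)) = 16/31 = 0.52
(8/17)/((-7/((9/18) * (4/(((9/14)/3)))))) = -32/51 = -0.63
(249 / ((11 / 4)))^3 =988047936/1331 = 742335.04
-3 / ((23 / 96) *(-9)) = 32/23 = 1.39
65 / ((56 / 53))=61.52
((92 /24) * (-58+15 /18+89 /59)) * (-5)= 2265845/2124 = 1066.78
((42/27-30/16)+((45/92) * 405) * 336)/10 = 110224271/16560 = 6656.06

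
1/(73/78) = 78/73 = 1.07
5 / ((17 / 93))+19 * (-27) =-8256/17 = -485.65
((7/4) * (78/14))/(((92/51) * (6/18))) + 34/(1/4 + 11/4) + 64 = 101069/1104 = 91.55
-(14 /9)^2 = -196/81 = -2.42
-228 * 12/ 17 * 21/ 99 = -34.14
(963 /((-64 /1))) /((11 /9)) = -8667/704 = -12.31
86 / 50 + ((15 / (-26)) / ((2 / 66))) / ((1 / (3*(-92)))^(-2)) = 9461377/5501600 = 1.72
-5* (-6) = 30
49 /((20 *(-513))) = -49/10260 = 0.00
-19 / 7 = -2.71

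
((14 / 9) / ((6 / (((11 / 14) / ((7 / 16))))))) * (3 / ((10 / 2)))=88/315 = 0.28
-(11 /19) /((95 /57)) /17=-33/1615 = -0.02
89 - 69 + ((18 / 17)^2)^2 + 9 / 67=119703221/5595907 = 21.39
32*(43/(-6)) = -688/3 = -229.33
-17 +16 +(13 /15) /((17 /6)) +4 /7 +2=1117/595 = 1.88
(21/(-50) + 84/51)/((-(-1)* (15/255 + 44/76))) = 19817/10300 = 1.92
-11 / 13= -0.85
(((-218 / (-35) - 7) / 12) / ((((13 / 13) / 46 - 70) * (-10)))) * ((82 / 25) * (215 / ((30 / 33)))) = -1338117/18777500 = -0.07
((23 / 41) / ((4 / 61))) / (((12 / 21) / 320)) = 196420/41 = 4790.73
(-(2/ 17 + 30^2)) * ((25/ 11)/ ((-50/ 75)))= 573825/187 = 3068.58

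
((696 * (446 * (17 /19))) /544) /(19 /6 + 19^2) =58203/41515 = 1.40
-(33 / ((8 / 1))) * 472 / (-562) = 1947/562 = 3.46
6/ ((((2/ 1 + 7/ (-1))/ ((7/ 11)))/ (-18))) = 756/55 = 13.75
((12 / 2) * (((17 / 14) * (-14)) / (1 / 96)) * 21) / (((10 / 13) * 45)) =-148512/25 = -5940.48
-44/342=-22/171 = -0.13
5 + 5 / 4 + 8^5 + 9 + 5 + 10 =131193/4 = 32798.25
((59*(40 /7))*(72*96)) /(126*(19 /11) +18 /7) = 1661440/157 = 10582.42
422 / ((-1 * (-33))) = 422/33 = 12.79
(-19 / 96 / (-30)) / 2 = 19/5760 = 0.00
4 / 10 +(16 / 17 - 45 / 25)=-39/85 = -0.46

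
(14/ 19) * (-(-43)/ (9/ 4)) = 2408/171 = 14.08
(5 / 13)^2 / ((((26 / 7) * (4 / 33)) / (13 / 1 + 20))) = 190575/17576 = 10.84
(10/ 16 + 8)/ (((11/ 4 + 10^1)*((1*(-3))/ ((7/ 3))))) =-161/306 = -0.53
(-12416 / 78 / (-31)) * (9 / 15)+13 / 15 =23863/6045 = 3.95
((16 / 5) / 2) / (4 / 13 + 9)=104/605 = 0.17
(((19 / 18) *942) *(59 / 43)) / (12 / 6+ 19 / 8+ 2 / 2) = 1407976/5547 = 253.83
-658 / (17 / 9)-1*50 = -6772/17 = -398.35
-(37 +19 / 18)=-38.06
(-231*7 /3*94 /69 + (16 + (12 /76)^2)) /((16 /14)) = -125238827/199272 = -628.48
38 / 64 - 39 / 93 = 173/992 = 0.17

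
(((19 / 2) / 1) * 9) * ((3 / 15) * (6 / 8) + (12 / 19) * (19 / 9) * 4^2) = 73473/40 = 1836.82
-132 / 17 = -7.76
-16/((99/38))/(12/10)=-5.12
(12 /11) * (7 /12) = 7/11 = 0.64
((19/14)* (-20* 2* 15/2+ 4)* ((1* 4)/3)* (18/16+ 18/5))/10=-6327/25 = -253.08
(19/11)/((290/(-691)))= -13129/3190 = -4.12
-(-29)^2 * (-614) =516374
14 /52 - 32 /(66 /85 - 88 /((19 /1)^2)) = -12707749/212498 = -59.80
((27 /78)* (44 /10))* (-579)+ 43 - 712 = -100806/65 = -1550.86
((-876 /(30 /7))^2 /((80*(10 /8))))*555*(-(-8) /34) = 115937724/2125 = 54558.93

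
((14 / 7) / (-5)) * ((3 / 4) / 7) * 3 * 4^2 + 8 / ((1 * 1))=208/35 = 5.94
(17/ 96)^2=289/9216 = 0.03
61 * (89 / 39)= 5429/39 = 139.21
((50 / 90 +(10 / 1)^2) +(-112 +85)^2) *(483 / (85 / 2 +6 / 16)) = 1373744/147 = 9345.20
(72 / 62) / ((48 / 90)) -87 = -5259/62 = -84.82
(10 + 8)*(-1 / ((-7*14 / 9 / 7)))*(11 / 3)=297/7 = 42.43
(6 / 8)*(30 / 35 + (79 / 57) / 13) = 4999/6916 = 0.72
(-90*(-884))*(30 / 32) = 149175/2 = 74587.50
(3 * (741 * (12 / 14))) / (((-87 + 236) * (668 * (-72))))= -741/2786896 = 0.00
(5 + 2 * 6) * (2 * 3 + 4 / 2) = 136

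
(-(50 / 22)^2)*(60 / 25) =-1500/121 = -12.40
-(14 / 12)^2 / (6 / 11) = -539/216 = -2.50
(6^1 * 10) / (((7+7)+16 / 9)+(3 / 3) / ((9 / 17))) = 180/53 = 3.40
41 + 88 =129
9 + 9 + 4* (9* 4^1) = 162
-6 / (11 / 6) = -36/11 = -3.27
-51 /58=-0.88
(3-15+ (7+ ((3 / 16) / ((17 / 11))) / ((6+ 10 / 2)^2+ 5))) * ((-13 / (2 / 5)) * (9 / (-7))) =-11136255/53312 = -208.89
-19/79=-0.24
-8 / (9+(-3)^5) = 4/117 = 0.03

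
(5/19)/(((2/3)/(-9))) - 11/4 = -479/76 = -6.30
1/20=0.05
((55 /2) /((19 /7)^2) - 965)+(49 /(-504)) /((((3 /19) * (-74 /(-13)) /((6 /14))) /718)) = -956465573/961704 = -994.55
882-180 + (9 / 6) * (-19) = 1347/2 = 673.50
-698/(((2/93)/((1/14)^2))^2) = -3018501/76832 = -39.29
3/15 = 1/5 = 0.20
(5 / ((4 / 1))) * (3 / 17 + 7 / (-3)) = -275/102 = -2.70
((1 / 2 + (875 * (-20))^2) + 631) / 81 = 3780871.99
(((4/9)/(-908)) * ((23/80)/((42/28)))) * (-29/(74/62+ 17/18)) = 20677/16248660 = 0.00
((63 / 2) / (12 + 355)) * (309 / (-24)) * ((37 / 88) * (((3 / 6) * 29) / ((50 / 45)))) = -62664273/10334720 = -6.06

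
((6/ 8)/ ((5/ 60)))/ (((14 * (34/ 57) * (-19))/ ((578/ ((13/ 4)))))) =-918/91 = -10.09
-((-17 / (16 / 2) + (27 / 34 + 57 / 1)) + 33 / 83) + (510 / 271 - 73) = -127.18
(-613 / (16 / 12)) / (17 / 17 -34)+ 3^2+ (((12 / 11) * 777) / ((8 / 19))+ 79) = 93063/44 = 2115.07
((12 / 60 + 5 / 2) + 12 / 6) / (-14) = -47/140 = -0.34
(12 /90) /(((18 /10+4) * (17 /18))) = 12/493 = 0.02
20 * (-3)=-60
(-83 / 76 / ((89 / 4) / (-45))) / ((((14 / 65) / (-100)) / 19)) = -12138750/623 = -19484.35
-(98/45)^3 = -941192/91125 = -10.33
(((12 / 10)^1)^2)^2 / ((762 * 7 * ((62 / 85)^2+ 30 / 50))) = 62424/181778275 = 0.00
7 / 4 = 1.75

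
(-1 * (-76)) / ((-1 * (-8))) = 19/2 = 9.50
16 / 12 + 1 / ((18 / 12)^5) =356/243 = 1.47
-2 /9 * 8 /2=-8/9 = -0.89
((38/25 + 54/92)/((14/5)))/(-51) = -0.01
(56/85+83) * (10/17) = 14222/289 = 49.21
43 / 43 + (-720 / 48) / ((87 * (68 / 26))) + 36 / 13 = 47469/12818 = 3.70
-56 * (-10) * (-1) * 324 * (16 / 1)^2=-46448640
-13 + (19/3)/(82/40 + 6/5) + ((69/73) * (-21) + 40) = 25906/2847 = 9.10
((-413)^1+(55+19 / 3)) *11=-11605/3 = -3868.33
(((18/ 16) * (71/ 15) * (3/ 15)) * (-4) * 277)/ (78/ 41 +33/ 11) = -806347/3350 = -240.70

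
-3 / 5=-0.60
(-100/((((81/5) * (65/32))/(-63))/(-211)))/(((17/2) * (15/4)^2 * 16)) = -378112/17901 = -21.12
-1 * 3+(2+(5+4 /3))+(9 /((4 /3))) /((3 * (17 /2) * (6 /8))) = 290/51 = 5.69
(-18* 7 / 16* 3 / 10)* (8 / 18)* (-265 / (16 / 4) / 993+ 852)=-23687153/26480 = -894.53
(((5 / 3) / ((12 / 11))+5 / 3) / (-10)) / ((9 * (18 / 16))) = -23/729 = -0.03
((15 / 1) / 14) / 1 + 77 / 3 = 1123/42 = 26.74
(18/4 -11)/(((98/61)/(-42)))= 2379/14 = 169.93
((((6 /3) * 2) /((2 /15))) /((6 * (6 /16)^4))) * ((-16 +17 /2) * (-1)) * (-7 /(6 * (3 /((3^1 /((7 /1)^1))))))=-25600/81 = -316.05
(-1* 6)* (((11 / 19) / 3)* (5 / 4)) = -55/38 = -1.45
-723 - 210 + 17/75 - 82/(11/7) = -812588/825 = -984.96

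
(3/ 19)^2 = 9/361 = 0.02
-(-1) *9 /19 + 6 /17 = 267/323 = 0.83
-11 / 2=-5.50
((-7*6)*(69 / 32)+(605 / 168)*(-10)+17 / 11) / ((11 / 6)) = -462107/6776 = -68.20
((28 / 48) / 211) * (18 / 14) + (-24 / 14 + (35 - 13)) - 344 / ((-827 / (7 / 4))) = 102688279/4885916 = 21.02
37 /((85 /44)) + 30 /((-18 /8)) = 1484/255 = 5.82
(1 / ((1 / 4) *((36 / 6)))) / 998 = 1/1497 = 0.00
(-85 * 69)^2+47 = 34398272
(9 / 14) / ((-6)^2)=0.02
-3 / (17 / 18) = -54/17 = -3.18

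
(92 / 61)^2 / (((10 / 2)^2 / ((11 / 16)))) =5819/93025 = 0.06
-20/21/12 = -5/63 = -0.08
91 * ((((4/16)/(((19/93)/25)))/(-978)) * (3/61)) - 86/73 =-145419871/110327528 = -1.32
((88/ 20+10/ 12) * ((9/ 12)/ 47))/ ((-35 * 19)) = -157/1250200 = 0.00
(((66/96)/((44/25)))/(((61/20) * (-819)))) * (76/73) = -2375/14588028 = 0.00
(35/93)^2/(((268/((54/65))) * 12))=245/6696248 = 0.00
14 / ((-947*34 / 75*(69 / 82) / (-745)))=10690750/370277 = 28.87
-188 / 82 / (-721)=94/29561 = 0.00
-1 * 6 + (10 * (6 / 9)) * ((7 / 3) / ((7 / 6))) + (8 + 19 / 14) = 16.69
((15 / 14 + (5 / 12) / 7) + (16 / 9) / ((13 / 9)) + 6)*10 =45655/546 = 83.62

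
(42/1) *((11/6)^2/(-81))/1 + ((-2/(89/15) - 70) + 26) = -1993139/43254 = -46.08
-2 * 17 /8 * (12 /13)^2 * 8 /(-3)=1632/169 = 9.66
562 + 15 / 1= 577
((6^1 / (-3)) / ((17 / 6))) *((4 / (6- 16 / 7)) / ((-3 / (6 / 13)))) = 336/2873 = 0.12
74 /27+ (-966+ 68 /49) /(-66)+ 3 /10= 2569489/145530 = 17.66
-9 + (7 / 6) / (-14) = -109/12 = -9.08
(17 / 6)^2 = 289/36 = 8.03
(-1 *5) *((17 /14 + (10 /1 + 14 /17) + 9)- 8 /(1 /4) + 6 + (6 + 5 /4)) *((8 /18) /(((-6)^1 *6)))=605/4284 = 0.14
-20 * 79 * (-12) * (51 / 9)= 107440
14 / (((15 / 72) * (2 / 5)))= 168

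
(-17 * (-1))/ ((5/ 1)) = 17/5 = 3.40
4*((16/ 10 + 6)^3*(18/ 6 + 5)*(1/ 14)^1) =877952/875 = 1003.37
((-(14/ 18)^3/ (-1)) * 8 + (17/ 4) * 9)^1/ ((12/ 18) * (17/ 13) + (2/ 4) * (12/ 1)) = 1592669/260496 = 6.11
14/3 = 4.67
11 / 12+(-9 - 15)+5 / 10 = -271/12 = -22.58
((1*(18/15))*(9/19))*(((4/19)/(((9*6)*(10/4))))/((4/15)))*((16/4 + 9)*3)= 234/1805 = 0.13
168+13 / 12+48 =2605/12 = 217.08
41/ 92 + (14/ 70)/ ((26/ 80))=1269/1196 = 1.06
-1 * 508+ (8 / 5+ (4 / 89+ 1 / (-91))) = -20505293/40495 = -506.37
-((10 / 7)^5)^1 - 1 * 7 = -217649/16807 = -12.95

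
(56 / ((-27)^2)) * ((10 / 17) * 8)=4480/12393 = 0.36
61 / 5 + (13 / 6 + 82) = 2891/30 = 96.37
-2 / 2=-1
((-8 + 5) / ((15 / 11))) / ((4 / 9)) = -99/20 = -4.95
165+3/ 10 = 1653/10 = 165.30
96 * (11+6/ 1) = 1632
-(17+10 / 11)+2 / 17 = -3327/187 = -17.79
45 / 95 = 9/19 = 0.47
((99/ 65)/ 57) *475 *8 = 1320/13 = 101.54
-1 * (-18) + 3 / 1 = 21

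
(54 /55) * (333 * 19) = 341658/55 = 6211.96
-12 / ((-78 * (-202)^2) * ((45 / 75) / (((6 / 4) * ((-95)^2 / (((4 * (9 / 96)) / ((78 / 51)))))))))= 180500/520251 = 0.35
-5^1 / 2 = -5/2 = -2.50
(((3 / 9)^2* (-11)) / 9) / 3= -11/243 = -0.05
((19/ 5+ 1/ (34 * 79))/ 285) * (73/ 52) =1241949/66344200 = 0.02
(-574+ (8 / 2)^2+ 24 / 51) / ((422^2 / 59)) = -279601/1513714 = -0.18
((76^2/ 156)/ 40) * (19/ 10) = 6859/3900 = 1.76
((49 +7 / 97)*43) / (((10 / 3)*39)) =20468/1261 = 16.23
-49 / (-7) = 7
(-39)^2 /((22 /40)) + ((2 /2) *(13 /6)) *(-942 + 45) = 18083/22 = 821.95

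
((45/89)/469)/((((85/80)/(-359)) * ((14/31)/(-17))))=4006440/292187 = 13.71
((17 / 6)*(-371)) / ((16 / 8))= -6307/12 = -525.58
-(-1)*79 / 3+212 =715/3 = 238.33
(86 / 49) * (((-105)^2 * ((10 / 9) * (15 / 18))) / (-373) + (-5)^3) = -14663000/54831 = -267.42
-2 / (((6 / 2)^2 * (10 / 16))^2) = -128/2025 = -0.06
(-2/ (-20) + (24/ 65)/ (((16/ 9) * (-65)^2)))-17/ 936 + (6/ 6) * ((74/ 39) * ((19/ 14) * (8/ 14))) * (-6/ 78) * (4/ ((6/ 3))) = -139997797/968877000 = -0.14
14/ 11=1.27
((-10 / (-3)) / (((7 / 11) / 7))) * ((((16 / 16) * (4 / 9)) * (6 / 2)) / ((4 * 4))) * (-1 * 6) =-18.33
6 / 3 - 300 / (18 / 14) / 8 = -163/6 = -27.17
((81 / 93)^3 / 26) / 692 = 19683/535999672 = 0.00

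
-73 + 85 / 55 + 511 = 4835/11 = 439.55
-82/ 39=-2.10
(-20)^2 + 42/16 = 3221/8 = 402.62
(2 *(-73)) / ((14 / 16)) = -1168/7 = -166.86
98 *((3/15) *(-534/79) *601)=-31451532/395 = -79624.13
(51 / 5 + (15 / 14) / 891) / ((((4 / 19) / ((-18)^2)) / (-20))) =-24177462/77 = -313993.01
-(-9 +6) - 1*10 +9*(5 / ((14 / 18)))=356/7 = 50.86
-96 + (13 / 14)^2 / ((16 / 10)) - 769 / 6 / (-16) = -51421/588 = -87.45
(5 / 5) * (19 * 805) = 15295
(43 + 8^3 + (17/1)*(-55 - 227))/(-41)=4239/41 = 103.39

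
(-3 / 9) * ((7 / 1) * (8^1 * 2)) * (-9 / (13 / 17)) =5712/13 = 439.38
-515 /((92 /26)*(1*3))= -6695/138 = -48.51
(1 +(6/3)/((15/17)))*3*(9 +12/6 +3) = 686/5 = 137.20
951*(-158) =-150258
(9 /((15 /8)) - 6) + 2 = 4/5 = 0.80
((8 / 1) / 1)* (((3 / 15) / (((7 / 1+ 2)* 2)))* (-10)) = -8/9 = -0.89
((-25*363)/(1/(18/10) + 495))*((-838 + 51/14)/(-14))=-1091.39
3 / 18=0.17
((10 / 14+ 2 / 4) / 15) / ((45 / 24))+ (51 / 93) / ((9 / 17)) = 17561/16275 = 1.08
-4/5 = -0.80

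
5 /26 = 0.19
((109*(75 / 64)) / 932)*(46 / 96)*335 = 20996125/954368 = 22.00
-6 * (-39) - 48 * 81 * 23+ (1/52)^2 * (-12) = -89190.00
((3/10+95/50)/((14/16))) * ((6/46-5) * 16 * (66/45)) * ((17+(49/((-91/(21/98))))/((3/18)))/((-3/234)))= 210141184/575 = 365462.93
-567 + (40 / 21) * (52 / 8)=-11647/21 = -554.62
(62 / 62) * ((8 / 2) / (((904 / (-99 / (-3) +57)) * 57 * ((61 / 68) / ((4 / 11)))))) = 4080/1440637 = 0.00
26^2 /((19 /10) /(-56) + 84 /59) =22335040/45919 = 486.40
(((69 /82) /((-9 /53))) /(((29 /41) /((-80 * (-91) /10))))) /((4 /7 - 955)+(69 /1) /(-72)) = 24848096/4654645 = 5.34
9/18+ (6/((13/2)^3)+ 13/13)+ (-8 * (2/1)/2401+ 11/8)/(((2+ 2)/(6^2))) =583915707/42199976 = 13.84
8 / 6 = 4/3 = 1.33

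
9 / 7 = 1.29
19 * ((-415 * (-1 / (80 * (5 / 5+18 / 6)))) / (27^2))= 1577/46656 = 0.03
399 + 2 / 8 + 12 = 1645/4 = 411.25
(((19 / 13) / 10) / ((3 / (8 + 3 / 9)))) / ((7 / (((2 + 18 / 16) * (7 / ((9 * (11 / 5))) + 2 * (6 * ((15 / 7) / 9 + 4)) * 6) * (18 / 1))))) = 502808875/504504 = 996.64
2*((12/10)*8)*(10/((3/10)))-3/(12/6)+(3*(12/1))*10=1997/2 = 998.50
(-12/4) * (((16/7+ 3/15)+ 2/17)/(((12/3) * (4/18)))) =-41823/4760 = -8.79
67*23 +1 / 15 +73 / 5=4667/3 = 1555.67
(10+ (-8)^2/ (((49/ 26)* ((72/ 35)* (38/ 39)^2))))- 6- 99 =-196125/2527 = -77.61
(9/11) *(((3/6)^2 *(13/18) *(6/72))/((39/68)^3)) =0.07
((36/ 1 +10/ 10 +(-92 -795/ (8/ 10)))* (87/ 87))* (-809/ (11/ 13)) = 44118815/44 = 1002700.34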